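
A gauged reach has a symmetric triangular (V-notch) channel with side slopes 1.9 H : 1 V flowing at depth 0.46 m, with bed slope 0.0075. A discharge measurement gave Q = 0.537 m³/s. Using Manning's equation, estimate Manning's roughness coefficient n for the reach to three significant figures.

0.0224

A = z·y² = 1.9×0.46² = 0.4020 m²
P = 2y√(1+z²) = 2×0.46×√(1+1.9²) = 1.975 m
R = A/P = 0.4020/1.975 = 0.2035 m
n = (1/Q)·A·R^(2/3)·S^(1/2) = (1/0.537) × 0.4020 × 0.3460 × 0.08660 = 0.02243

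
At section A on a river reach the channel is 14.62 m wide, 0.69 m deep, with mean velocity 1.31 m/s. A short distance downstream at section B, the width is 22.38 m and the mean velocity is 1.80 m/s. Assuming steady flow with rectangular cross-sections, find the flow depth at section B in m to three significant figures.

Q = A₁V₁ = (14.62×0.69) × 1.31 = 13.22 m³/s
d₂ = Q/(b₂ V₂) = 13.22/(22.38×1.80) = 0.3280 m

0.328 m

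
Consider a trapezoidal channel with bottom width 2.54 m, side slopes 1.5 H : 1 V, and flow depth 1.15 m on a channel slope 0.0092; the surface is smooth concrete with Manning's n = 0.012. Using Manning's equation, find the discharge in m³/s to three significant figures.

A = (b + z·y)·y = (2.54 + 1.5×1.15)×1.15 = 4.905 m²
P = b + 2y√(1+z²) = 2.54 + 2×1.15×√(1+1.5²) = 6.686 m
R = A/P = 4.905/6.686 = 0.7335 m
Q = (1/n)·A·R^(2/3)·S^(1/2) = (1/0.012) × 4.905 × 0.7335^(2/3) × 0.0092^(1/2) = 31.89 m³/s

31.9 m³/s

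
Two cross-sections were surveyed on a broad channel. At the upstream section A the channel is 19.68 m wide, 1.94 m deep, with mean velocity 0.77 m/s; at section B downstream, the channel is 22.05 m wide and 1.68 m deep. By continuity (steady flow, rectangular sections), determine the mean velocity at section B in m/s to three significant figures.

0.794 m/s

Q = A₁V₁ = (19.68×1.94) × 0.77 = 29.40 m³/s
A₂ = 22.05 × 1.68 = 37.04 m²
V₂ = Q/A₂ = 29.40/37.04 = 0.7936 m/s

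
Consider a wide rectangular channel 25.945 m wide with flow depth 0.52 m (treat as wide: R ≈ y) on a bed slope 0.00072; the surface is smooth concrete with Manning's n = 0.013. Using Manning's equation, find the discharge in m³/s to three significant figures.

18.0 m³/s

A = b·y = 25.945 × 0.52 = 13.49 m²
Wide channel: R ≈ y = 0.52 m
Q = (1/n)·A·R^(2/3)·S^(1/2) = (1/0.013) × 13.49 × 0.5200^(2/3) × 0.00072^(1/2) = 18.01 m³/s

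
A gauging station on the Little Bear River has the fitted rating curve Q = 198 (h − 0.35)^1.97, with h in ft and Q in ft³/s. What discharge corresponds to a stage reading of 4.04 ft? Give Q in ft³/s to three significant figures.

2590 ft³/s

Q = 198 × (4.04 − 0.35)^1.97 = 198 × 3.69^1.97 = 2592 ft³/s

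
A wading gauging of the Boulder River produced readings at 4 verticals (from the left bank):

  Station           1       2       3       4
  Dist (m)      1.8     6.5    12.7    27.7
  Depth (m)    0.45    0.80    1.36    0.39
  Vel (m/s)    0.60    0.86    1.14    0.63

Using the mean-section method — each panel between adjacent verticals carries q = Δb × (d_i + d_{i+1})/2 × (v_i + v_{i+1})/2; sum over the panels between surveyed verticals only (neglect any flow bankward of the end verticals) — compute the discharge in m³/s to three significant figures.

Panel 1-2: Δb = 4.7 m, d̄ = (0.45+0.80)/2 = 0.625, v̄ = (0.60+0.86)/2 = 0.73 → q = 4.7×0.625×0.73 = 2.144 m³/s
Panel 2-3: Δb = 6.2 m, d̄ = (0.80+1.36)/2 = 1.08, v̄ = (0.86+1.14)/2 = 1 → q = 6.2×1.08×1 = 6.696 m³/s
Panel 3-4: Δb = 15 m, d̄ = (1.36+0.39)/2 = 0.875, v̄ = (1.14+0.63)/2 = 0.885 → q = 15×0.875×0.885 = 11.62 m³/s
Q = Σ q = 20.46 m³/s

20.5 m³/s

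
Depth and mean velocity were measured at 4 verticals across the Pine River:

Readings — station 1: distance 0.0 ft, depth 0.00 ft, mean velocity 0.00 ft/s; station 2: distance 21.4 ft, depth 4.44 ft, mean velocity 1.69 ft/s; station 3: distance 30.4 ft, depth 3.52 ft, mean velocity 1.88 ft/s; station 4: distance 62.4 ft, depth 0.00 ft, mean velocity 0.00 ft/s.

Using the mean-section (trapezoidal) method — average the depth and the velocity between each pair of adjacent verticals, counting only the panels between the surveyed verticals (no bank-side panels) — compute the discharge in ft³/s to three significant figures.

Panel 1-2: Δb = 21.4 ft, d̄ = (0.00+4.44)/2 = 2.22, v̄ = (0.00+1.69)/2 = 0.845 → q = 21.4×2.22×0.845 = 40.14 ft³/s
Panel 2-3: Δb = 9 ft, d̄ = (4.44+3.52)/2 = 3.98, v̄ = (1.69+1.88)/2 = 1.785 → q = 9×3.98×1.785 = 63.94 ft³/s
Panel 3-4: Δb = 32 ft, d̄ = (3.52+0.00)/2 = 1.76, v̄ = (1.88+0.00)/2 = 0.94 → q = 32×1.76×0.94 = 52.94 ft³/s
Q = Σ q = 157.0 ft³/s

157 ft³/s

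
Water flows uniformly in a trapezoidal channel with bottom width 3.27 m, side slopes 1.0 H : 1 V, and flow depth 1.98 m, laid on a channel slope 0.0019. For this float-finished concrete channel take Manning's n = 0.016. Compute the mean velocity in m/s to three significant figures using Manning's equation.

A = (b + z·y)·y = (3.27 + 1.0×1.98)×1.98 = 10.40 m²
P = b + 2y√(1+z²) = 3.27 + 2×1.98×√(1+1.0²) = 8.870 m
R = A/P = 10.40/8.870 = 1.172 m
Q = (1/n)·A·R^(2/3)·S^(1/2) = (1/0.016) × 10.40 × 1.172^(2/3) × 0.0019^(1/2) = 31.48 m³/s
V = Q/A = 31.48/10.40 = 3.028 m/s

3.03 m/s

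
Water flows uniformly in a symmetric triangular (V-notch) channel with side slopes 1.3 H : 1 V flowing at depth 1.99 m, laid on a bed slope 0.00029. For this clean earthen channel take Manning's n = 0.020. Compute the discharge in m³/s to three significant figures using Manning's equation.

3.74 m³/s

A = z·y² = 1.3×1.99² = 5.148 m²
P = 2y√(1+z²) = 2×1.99×√(1+1.3²) = 6.528 m
R = A/P = 5.148/6.528 = 0.7887 m
Q = (1/n)·A·R^(2/3)·S^(1/2) = (1/0.020) × 5.148 × 0.7887^(2/3) × 0.00029^(1/2) = 3.742 m³/s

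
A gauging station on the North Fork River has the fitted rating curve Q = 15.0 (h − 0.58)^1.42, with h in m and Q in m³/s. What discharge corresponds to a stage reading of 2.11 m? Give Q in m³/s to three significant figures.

27.4 m³/s

Q = 15.0 × (2.11 − 0.58)^1.42 = 15.0 × 1.53^1.42 = 27.44 m³/s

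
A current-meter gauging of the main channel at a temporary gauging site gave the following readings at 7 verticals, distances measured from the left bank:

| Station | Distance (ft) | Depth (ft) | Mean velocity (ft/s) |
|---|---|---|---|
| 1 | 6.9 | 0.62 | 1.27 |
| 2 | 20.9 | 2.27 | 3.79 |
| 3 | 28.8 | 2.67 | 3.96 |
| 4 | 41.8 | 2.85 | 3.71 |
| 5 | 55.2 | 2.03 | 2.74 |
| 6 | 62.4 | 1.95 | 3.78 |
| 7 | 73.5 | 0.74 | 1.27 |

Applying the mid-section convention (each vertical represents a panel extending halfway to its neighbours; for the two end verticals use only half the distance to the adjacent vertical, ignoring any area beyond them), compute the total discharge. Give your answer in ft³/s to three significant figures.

480 ft³/s

w_1 = (20.9 − 6.9)/2 = 7 ft; q_1 = 1.27 × 0.62 × 7 = 5.512 ft³/s
w_2 = (28.8 − 6.9)/2 = 10.95 ft; q_2 = 3.79 × 2.27 × 10.95 = 94.21 ft³/s
w_3 = (41.8 − 20.9)/2 = 10.45 ft; q_3 = 3.96 × 2.67 × 10.45 = 110.5 ft³/s
w_4 = (55.2 − 28.8)/2 = 13.2 ft; q_4 = 3.71 × 2.85 × 13.2 = 139.6 ft³/s
w_5 = (62.4 − 41.8)/2 = 10.3 ft; q_5 = 2.74 × 2.03 × 10.3 = 57.29 ft³/s
w_6 = (73.5 − 55.2)/2 = 9.15 ft; q_6 = 3.78 × 1.95 × 9.15 = 67.44 ft³/s
w_7 = (73.5 − 62.4)/2 = 5.55 ft; q_7 = 1.27 × 0.74 × 5.55 = 5.216 ft³/s
Q = Σ qᵢ = 479.7 ft³/s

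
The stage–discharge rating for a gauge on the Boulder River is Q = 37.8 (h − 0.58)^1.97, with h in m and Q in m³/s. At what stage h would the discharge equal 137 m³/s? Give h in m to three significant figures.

h − h₀ = (Q/C)^(1/b) = (137/37.8)^(1/1.97) = 1.923 m
h = 0.58 + 1.923 = 2.503 m

2.50 m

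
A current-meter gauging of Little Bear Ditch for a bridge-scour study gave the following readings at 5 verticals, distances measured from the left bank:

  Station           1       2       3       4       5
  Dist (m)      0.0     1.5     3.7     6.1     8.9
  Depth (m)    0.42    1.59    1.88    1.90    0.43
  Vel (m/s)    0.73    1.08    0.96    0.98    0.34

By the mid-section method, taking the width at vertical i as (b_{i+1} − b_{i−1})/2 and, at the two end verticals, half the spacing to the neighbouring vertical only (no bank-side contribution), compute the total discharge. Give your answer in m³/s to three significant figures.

12.6 m³/s

w_1 = (1.5 − 0.0)/2 = 0.75 m; q_1 = 0.73 × 0.42 × 0.75 = 0.2300 m³/s
w_2 = (3.7 − 0.0)/2 = 1.85 m; q_2 = 1.08 × 1.59 × 1.85 = 3.177 m³/s
w_3 = (6.1 − 1.5)/2 = 2.3 m; q_3 = 0.96 × 1.88 × 2.3 = 4.151 m³/s
w_4 = (8.9 − 3.7)/2 = 2.6 m; q_4 = 0.98 × 1.90 × 2.6 = 4.841 m³/s
w_5 = (8.9 − 6.1)/2 = 1.4 m; q_5 = 0.34 × 0.43 × 1.4 = 0.2047 m³/s
Q = Σ qᵢ = 12.60 m³/s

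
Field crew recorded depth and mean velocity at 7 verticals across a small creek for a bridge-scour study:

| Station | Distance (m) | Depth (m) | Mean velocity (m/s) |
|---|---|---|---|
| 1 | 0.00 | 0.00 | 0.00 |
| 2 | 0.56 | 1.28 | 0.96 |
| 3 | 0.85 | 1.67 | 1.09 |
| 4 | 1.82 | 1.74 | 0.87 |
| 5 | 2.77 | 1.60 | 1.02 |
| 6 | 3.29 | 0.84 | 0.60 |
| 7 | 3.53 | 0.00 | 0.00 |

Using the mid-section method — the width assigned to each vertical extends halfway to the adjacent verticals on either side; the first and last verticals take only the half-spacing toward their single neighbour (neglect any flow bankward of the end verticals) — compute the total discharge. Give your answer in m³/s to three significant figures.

4.51 m³/s

w_2 = (0.85 − 0.00)/2 = 0.425 m; q_2 = 0.96 × 1.28 × 0.425 = 0.5222 m³/s
w_3 = (1.82 − 0.56)/2 = 0.63 m; q_3 = 1.09 × 1.67 × 0.63 = 1.147 m³/s
w_4 = (2.77 − 0.85)/2 = 0.96 m; q_4 = 0.87 × 1.74 × 0.96 = 1.453 m³/s
w_5 = (3.29 − 1.82)/2 = 0.735 m; q_5 = 1.02 × 1.60 × 0.735 = 1.200 m³/s
w_6 = (3.53 − 2.77)/2 = 0.38 m; q_6 = 0.60 × 0.84 × 0.38 = 0.1915 m³/s
Stations 1, 7 contribute zero (depth or velocity is 0).
Q = Σ qᵢ = 4.513 m³/s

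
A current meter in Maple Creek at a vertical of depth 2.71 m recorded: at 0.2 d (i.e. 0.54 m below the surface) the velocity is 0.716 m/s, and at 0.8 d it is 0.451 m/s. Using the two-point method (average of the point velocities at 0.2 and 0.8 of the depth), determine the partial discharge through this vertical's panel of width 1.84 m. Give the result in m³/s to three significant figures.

2.91 m³/s

v̄ = (0.716 + 0.451) / 2 = 0.5835 m/s
q = v̄ × d × w = 0.5835 × 2.71 × 1.84 = 2.910 m³/s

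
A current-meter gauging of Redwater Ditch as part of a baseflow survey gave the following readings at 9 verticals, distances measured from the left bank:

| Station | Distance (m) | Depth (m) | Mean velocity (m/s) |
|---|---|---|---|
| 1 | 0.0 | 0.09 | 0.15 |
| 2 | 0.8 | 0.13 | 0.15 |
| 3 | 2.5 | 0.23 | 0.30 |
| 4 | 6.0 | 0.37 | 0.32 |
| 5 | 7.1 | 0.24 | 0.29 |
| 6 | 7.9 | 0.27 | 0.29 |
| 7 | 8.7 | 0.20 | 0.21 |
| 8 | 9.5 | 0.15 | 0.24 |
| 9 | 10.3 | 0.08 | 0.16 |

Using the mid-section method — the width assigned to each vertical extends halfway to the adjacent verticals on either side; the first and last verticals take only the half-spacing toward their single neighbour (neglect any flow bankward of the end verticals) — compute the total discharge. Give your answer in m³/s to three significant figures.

w_1 = (0.8 − 0.0)/2 = 0.4 m; q_1 = 0.15 × 0.09 × 0.4 = 0.005400 m³/s
w_2 = (2.5 − 0.0)/2 = 1.25 m; q_2 = 0.15 × 0.13 × 1.25 = 0.02438 m³/s
w_3 = (6.0 − 0.8)/2 = 2.6 m; q_3 = 0.30 × 0.23 × 2.6 = 0.1794 m³/s
w_4 = (7.1 − 2.5)/2 = 2.3 m; q_4 = 0.32 × 0.37 × 2.3 = 0.2723 m³/s
w_5 = (7.9 − 6.0)/2 = 0.95 m; q_5 = 0.29 × 0.24 × 0.95 = 0.06612 m³/s
w_6 = (8.7 − 7.1)/2 = 0.8 m; q_6 = 0.29 × 0.27 × 0.8 = 0.06264 m³/s
w_7 = (9.5 − 7.9)/2 = 0.8 m; q_7 = 0.21 × 0.20 × 0.8 = 0.03360 m³/s
w_8 = (10.3 − 8.7)/2 = 0.8 m; q_8 = 0.24 × 0.15 × 0.8 = 0.02880 m³/s
w_9 = (10.3 − 9.5)/2 = 0.4 m; q_9 = 0.16 × 0.08 × 0.4 = 0.005120 m³/s
Q = Σ qᵢ = 0.6778 m³/s

0.678 m³/s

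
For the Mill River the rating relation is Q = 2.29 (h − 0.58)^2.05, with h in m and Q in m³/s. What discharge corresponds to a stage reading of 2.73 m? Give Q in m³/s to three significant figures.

11.0 m³/s

Q = 2.29 × (2.73 − 0.58)^2.05 = 2.29 × 2.15^2.05 = 11.00 m³/s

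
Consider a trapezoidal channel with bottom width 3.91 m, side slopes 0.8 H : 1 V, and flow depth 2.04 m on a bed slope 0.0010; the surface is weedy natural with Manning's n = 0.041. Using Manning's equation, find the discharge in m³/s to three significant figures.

10.1 m³/s

A = (b + z·y)·y = (3.91 + 0.8×2.04)×2.04 = 11.31 m²
P = b + 2y√(1+z²) = 3.91 + 2×2.04×√(1+0.8²) = 9.135 m
R = A/P = 11.31/9.135 = 1.238 m
Q = (1/n)·A·R^(2/3)·S^(1/2) = (1/0.041) × 11.31 × 1.238^(2/3) × 0.0010^(1/2) = 10.05 m³/s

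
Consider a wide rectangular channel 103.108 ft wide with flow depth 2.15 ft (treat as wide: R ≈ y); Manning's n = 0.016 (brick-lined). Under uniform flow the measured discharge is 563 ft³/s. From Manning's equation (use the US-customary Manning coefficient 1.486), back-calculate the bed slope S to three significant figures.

0.000269

A = b·y = 103.108 × 2.15 = 221.7 ft²
Wide channel: R ≈ y = 2.15 ft
S = (Q·n / (1.486·A·R^(2/3)))² = (563×0.016 / (1.486×221.7×1.666))² = 0.0002695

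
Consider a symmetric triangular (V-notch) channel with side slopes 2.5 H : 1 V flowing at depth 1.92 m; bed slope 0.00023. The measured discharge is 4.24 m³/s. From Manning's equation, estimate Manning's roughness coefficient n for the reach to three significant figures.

A = z·y² = 2.5×1.92² = 9.216 m²
P = 2y√(1+z²) = 2×1.92×√(1+2.5²) = 10.34 m
R = A/P = 9.216/10.34 = 0.8913 m
n = (1/Q)·A·R^(2/3)·S^(1/2) = (1/4.24) × 9.216 × 0.9262 × 0.01517 = 0.03053

0.0305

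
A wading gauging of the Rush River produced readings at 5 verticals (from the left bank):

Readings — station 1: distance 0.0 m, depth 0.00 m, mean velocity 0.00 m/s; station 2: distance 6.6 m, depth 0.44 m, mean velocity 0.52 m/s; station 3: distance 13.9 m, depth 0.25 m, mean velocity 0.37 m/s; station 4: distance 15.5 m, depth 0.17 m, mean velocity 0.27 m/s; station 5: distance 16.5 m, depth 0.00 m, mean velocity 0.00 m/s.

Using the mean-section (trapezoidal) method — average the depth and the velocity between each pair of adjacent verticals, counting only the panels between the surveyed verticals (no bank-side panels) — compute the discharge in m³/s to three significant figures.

1.62 m³/s

Panel 1-2: Δb = 6.6 m, d̄ = (0.00+0.44)/2 = 0.22, v̄ = (0.00+0.52)/2 = 0.26 → q = 6.6×0.22×0.26 = 0.3775 m³/s
Panel 2-3: Δb = 7.3 m, d̄ = (0.44+0.25)/2 = 0.345, v̄ = (0.52+0.37)/2 = 0.445 → q = 7.3×0.345×0.445 = 1.121 m³/s
Panel 3-4: Δb = 1.6 m, d̄ = (0.25+0.17)/2 = 0.21, v̄ = (0.37+0.27)/2 = 0.32 → q = 1.6×0.21×0.32 = 0.1075 m³/s
Panel 4-5: Δb = 1 m, d̄ = (0.17+0.00)/2 = 0.085, v̄ = (0.27+0.00)/2 = 0.135 → q = 1×0.085×0.135 = 0.01148 m³/s
Q = Σ q = 1.617 m³/s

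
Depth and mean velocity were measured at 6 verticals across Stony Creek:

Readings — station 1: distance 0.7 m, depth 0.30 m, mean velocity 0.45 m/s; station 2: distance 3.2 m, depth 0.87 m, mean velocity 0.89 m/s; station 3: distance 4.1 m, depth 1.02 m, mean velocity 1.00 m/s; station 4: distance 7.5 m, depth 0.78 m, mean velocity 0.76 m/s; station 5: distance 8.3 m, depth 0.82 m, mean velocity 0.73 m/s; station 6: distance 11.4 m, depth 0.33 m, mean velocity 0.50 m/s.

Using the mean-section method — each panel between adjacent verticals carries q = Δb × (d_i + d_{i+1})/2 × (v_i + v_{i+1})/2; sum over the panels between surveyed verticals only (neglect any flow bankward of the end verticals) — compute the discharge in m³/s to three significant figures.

Panel 1-2: Δb = 2.5 m, d̄ = (0.30+0.87)/2 = 0.585, v̄ = (0.45+0.89)/2 = 0.67 → q = 2.5×0.585×0.67 = 0.9799 m³/s
Panel 2-3: Δb = 0.9 m, d̄ = (0.87+1.02)/2 = 0.945, v̄ = (0.89+1.00)/2 = 0.945 → q = 0.9×0.945×0.945 = 0.8037 m³/s
Panel 3-4: Δb = 3.4 m, d̄ = (1.02+0.78)/2 = 0.9, v̄ = (1.00+0.76)/2 = 0.88 → q = 3.4×0.9×0.88 = 2.693 m³/s
Panel 4-5: Δb = 0.8 m, d̄ = (0.78+0.82)/2 = 0.8, v̄ = (0.76+0.73)/2 = 0.745 → q = 0.8×0.8×0.745 = 0.4768 m³/s
Panel 5-6: Δb = 3.1 m, d̄ = (0.82+0.33)/2 = 0.575, v̄ = (0.73+0.50)/2 = 0.615 → q = 3.1×0.575×0.615 = 1.096 m³/s
Q = Σ q = 6.049 m³/s

6.05 m³/s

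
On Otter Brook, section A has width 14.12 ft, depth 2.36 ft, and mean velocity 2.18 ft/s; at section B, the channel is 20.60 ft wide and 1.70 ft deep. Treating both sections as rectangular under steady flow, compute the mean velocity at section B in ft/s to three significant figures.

Q = A₁V₁ = (14.12×2.36) × 2.18 = 72.64 ft³/s
A₂ = 20.60 × 1.70 = 35.02 ft²
V₂ = Q/A₂ = 72.64/35.02 = 2.074 ft/s

2.07 ft/s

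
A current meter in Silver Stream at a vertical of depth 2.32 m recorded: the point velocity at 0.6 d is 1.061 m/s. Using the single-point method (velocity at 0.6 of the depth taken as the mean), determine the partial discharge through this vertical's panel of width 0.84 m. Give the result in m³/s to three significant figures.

2.07 m³/s

v̄ = v₀.₆ = 1.061 m/s
q = v̄ × d × w = 1.061 × 2.32 × 0.84 = 2.068 m³/s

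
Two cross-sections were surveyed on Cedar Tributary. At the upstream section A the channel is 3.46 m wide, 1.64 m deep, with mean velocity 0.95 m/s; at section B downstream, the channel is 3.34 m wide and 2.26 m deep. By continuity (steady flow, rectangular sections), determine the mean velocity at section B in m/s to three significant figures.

Q = A₁V₁ = (3.46×1.64) × 0.95 = 5.391 m³/s
A₂ = 3.34 × 2.26 = 7.548 m²
V₂ = Q/A₂ = 5.391/7.548 = 0.7141 m/s

0.714 m/s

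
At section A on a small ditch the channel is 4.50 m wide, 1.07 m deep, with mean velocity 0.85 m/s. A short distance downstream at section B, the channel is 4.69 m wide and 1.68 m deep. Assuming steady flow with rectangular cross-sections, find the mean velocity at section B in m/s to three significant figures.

0.519 m/s

Q = A₁V₁ = (4.50×1.07) × 0.85 = 4.093 m³/s
A₂ = 4.69 × 1.68 = 7.879 m²
V₂ = Q/A₂ = 4.093/7.879 = 0.5194 m/s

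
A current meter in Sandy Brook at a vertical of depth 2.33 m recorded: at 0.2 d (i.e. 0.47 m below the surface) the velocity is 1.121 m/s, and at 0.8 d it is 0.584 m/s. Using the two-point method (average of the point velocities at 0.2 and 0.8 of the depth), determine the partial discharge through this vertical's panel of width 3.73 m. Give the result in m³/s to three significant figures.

v̄ = (1.121 + 0.584) / 2 = 0.8525 m/s
q = v̄ × d × w = 0.8525 × 2.33 × 3.73 = 7.409 m³/s

7.41 m³/s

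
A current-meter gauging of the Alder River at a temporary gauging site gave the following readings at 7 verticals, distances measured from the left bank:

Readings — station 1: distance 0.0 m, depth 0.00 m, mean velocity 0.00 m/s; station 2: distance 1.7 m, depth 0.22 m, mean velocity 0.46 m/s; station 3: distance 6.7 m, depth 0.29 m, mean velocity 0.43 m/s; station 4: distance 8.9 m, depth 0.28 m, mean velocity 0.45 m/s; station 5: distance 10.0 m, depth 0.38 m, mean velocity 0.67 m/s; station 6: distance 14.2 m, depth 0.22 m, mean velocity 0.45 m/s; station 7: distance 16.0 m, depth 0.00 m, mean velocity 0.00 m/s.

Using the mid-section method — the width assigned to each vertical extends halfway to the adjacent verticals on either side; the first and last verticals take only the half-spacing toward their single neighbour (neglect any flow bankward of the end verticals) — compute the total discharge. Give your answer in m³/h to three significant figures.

7080 m³/h

w_2 = (6.7 − 0.0)/2 = 3.35 m; q_2 = 0.46 × 0.22 × 3.35 = 0.3390 m³/s
w_3 = (8.9 − 1.7)/2 = 3.6 m; q_3 = 0.43 × 0.29 × 3.6 = 0.4489 m³/s
w_4 = (10.0 − 6.7)/2 = 1.65 m; q_4 = 0.45 × 0.28 × 1.65 = 0.2079 m³/s
w_5 = (14.2 − 8.9)/2 = 2.65 m; q_5 = 0.67 × 0.38 × 2.65 = 0.6747 m³/s
w_6 = (16.0 − 10.0)/2 = 3 m; q_6 = 0.45 × 0.22 × 3 = 0.2970 m³/s
Stations 1, 7 contribute zero (depth or velocity is 0).
Q = Σ qᵢ = 1.968 m³/s
= 1.968 × 3600 = 7083 m³/h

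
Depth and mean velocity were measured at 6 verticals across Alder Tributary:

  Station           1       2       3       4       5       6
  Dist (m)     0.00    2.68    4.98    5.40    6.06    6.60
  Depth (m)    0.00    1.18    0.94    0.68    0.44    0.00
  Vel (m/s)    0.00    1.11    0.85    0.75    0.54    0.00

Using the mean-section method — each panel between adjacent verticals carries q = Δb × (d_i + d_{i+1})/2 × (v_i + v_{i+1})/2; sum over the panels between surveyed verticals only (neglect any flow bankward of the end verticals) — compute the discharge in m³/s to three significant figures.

3.81 m³/s

Panel 1-2: Δb = 2.68 m, d̄ = (0.00+1.18)/2 = 0.59, v̄ = (0.00+1.11)/2 = 0.555 → q = 2.68×0.59×0.555 = 0.8776 m³/s
Panel 2-3: Δb = 2.3 m, d̄ = (1.18+0.94)/2 = 1.06, v̄ = (1.11+0.85)/2 = 0.98 → q = 2.3×1.06×0.98 = 2.389 m³/s
Panel 3-4: Δb = 0.42 m, d̄ = (0.94+0.68)/2 = 0.81, v̄ = (0.85+0.75)/2 = 0.8 → q = 0.42×0.81×0.8 = 0.2722 m³/s
Panel 4-5: Δb = 0.66 m, d̄ = (0.68+0.44)/2 = 0.56, v̄ = (0.75+0.54)/2 = 0.645 → q = 0.66×0.56×0.645 = 0.2384 m³/s
Panel 5-6: Δb = 0.54 m, d̄ = (0.44+0.00)/2 = 0.22, v̄ = (0.54+0.00)/2 = 0.27 → q = 0.54×0.22×0.27 = 0.03208 m³/s
Q = Σ q = 3.809 m³/s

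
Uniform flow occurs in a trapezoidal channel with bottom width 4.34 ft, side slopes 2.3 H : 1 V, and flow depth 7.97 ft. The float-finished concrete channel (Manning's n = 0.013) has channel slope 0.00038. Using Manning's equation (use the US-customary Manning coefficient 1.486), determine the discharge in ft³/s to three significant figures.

1030 ft³/s

A = (b + z·y)·y = (4.34 + 2.3×7.97)×7.97 = 180.7 ft²
P = b + 2y√(1+z²) = 4.34 + 2×7.97×√(1+2.3²) = 44.32 ft
R = A/P = 180.7/44.32 = 4.077 ft
Q = (1.486/n)·A·R^(2/3)·S^(1/2) = (1.486/0.013) × 180.7 × 4.077^(2/3) × 0.00038^(1/2) = 1028 ft³/s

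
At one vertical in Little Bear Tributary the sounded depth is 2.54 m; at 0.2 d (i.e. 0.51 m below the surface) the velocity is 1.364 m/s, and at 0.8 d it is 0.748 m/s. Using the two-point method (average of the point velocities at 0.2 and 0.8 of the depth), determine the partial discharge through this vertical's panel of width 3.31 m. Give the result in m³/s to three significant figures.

8.88 m³/s

v̄ = (1.364 + 0.748) / 2 = 1.056 m/s
q = v̄ × d × w = 1.056 × 2.54 × 3.31 = 8.878 m³/s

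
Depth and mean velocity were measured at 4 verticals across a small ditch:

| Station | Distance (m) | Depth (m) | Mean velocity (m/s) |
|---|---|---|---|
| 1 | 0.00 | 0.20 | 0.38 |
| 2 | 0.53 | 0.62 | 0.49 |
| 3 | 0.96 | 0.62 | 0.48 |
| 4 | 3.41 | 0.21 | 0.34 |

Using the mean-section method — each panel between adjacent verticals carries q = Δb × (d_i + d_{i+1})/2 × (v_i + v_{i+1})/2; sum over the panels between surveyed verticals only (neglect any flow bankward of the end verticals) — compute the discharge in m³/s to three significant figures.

0.641 m³/s

Panel 1-2: Δb = 0.53 m, d̄ = (0.20+0.62)/2 = 0.41, v̄ = (0.38+0.49)/2 = 0.435 → q = 0.53×0.41×0.435 = 0.09453 m³/s
Panel 2-3: Δb = 0.43 m, d̄ = (0.62+0.62)/2 = 0.62, v̄ = (0.49+0.48)/2 = 0.485 → q = 0.43×0.62×0.485 = 0.1293 m³/s
Panel 3-4: Δb = 2.45 m, d̄ = (0.62+0.21)/2 = 0.415, v̄ = (0.48+0.34)/2 = 0.41 → q = 2.45×0.415×0.41 = 0.4169 m³/s
Q = Σ q = 0.6407 m³/s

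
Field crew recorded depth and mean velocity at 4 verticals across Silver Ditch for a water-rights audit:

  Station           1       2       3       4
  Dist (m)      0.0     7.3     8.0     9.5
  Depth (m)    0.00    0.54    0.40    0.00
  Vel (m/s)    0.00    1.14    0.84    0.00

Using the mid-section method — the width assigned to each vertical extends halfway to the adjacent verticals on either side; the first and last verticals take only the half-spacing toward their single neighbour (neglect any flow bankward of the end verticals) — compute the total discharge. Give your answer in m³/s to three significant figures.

2.83 m³/s

w_2 = (8.0 − 0.0)/2 = 4 m; q_2 = 1.14 × 0.54 × 4 = 2.462 m³/s
w_3 = (9.5 − 7.3)/2 = 1.1 m; q_3 = 0.84 × 0.40 × 1.1 = 0.3696 m³/s
Stations 1, 4 contribute zero (depth or velocity is 0).
Q = Σ qᵢ = 2.832 m³/s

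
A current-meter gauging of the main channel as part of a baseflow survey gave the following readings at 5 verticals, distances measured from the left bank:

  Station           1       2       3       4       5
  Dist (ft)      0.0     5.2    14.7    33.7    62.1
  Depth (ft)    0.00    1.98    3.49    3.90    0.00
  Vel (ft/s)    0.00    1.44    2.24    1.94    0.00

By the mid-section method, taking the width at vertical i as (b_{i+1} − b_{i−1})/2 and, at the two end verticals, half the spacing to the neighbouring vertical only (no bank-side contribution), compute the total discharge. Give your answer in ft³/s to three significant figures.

312 ft³/s

w_2 = (14.7 − 0.0)/2 = 7.35 ft; q_2 = 1.44 × 1.98 × 7.35 = 20.96 ft³/s
w_3 = (33.7 − 5.2)/2 = 14.25 ft; q_3 = 2.24 × 3.49 × 14.25 = 111.4 ft³/s
w_4 = (62.1 − 14.7)/2 = 23.7 ft; q_4 = 1.94 × 3.90 × 23.7 = 179.3 ft³/s
Stations 1, 5 contribute zero (depth or velocity is 0).
Q = Σ qᵢ = 311.7 ft³/s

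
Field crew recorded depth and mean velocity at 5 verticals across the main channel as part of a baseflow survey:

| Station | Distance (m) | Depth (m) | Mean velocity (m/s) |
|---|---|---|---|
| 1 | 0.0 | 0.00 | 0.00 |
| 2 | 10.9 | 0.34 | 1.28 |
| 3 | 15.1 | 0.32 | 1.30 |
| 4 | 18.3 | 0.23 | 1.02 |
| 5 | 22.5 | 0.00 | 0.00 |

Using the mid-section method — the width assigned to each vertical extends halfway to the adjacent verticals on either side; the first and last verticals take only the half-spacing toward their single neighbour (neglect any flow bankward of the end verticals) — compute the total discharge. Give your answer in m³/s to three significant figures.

5.69 m³/s

w_2 = (15.1 − 0.0)/2 = 7.55 m; q_2 = 1.28 × 0.34 × 7.55 = 3.286 m³/s
w_3 = (18.3 − 10.9)/2 = 3.7 m; q_3 = 1.30 × 0.32 × 3.7 = 1.539 m³/s
w_4 = (22.5 − 15.1)/2 = 3.7 m; q_4 = 1.02 × 0.23 × 3.7 = 0.8680 m³/s
Stations 1, 5 contribute zero (depth or velocity is 0).
Q = Σ qᵢ = 5.693 m³/s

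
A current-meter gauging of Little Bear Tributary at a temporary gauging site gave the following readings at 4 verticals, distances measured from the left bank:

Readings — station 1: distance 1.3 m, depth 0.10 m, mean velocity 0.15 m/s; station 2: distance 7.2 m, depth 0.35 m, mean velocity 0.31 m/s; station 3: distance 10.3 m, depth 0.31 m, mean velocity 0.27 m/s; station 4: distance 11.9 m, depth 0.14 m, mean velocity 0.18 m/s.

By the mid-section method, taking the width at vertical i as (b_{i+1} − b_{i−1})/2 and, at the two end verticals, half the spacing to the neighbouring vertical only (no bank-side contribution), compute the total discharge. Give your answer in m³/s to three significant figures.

w_1 = (7.2 − 1.3)/2 = 2.95 m; q_1 = 0.15 × 0.10 × 2.95 = 0.04425 m³/s
w_2 = (10.3 − 1.3)/2 = 4.5 m; q_2 = 0.31 × 0.35 × 4.5 = 0.4883 m³/s
w_3 = (11.9 − 7.2)/2 = 2.35 m; q_3 = 0.27 × 0.31 × 2.35 = 0.1967 m³/s
w_4 = (11.9 − 10.3)/2 = 0.8 m; q_4 = 0.18 × 0.14 × 0.8 = 0.02016 m³/s
Q = Σ qᵢ = 0.7494 m³/s

0.749 m³/s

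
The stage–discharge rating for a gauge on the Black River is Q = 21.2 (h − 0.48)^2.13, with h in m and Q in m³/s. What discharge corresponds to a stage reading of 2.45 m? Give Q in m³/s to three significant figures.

89.9 m³/s

Q = 21.2 × (2.45 − 0.48)^2.13 = 21.2 × 1.97^2.13 = 89.86 m³/s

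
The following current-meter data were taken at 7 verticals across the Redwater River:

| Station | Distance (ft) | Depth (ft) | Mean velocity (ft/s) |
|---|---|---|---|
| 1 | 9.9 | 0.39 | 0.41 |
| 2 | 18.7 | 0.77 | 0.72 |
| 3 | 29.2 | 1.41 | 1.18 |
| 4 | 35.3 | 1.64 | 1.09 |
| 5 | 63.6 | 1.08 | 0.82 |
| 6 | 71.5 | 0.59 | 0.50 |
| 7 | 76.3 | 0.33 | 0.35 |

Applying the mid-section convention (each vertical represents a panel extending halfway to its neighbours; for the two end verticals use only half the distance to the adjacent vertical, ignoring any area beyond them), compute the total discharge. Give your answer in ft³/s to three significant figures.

68.8 ft³/s

w_1 = (18.7 − 9.9)/2 = 4.4 ft; q_1 = 0.41 × 0.39 × 4.4 = 0.7036 ft³/s
w_2 = (29.2 − 9.9)/2 = 9.65 ft; q_2 = 0.72 × 0.77 × 9.65 = 5.350 ft³/s
w_3 = (35.3 − 18.7)/2 = 8.3 ft; q_3 = 1.18 × 1.41 × 8.3 = 13.81 ft³/s
w_4 = (63.6 − 29.2)/2 = 17.2 ft; q_4 = 1.09 × 1.64 × 17.2 = 30.75 ft³/s
w_5 = (71.5 − 35.3)/2 = 18.1 ft; q_5 = 0.82 × 1.08 × 18.1 = 16.03 ft³/s
w_6 = (76.3 − 63.6)/2 = 6.35 ft; q_6 = 0.50 × 0.59 × 6.35 = 1.873 ft³/s
w_7 = (76.3 − 71.5)/2 = 2.4 ft; q_7 = 0.35 × 0.33 × 2.4 = 0.2772 ft³/s
Q = Σ qᵢ = 68.79 ft³/s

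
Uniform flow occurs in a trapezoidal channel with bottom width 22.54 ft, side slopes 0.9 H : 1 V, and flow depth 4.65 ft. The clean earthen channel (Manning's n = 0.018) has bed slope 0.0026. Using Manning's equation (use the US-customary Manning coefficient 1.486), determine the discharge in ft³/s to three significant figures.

A = (b + z·y)·y = (22.54 + 0.9×4.65)×4.65 = 124.3 ft²
P = b + 2y√(1+z²) = 22.54 + 2×4.65×√(1+0.9²) = 35.05 ft
R = A/P = 124.3/35.05 = 3.545 ft
Q = (1.486/n)·A·R^(2/3)·S^(1/2) = (1.486/0.018) × 124.3 × 3.545^(2/3) × 0.0026^(1/2) = 1216 ft³/s

1220 ft³/s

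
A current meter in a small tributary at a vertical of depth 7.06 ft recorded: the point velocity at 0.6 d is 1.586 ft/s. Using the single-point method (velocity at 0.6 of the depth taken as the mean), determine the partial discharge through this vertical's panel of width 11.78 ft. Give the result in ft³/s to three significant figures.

v̄ = v₀.₆ = 1.586 ft/s
q = v̄ × d × w = 1.586 × 7.06 × 11.78 = 131.9 ft³/s

132 ft³/s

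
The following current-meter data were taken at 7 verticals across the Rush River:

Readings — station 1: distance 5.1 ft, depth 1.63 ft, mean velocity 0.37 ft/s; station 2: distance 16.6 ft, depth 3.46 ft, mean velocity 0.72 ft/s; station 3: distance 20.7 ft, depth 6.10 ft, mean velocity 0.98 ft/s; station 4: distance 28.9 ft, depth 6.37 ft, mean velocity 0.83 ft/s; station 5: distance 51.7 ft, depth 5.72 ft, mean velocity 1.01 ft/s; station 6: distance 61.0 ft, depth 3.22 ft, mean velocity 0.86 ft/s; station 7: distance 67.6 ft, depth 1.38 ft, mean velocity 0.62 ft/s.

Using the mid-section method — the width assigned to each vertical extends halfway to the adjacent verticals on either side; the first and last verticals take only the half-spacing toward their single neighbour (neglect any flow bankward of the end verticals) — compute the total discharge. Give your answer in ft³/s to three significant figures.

w_1 = (16.6 − 5.1)/2 = 5.75 ft; q_1 = 0.37 × 1.63 × 5.75 = 3.468 ft³/s
w_2 = (20.7 − 5.1)/2 = 7.8 ft; q_2 = 0.72 × 3.46 × 7.8 = 19.43 ft³/s
w_3 = (28.9 − 16.6)/2 = 6.15 ft; q_3 = 0.98 × 6.10 × 6.15 = 36.76 ft³/s
w_4 = (51.7 − 20.7)/2 = 15.5 ft; q_4 = 0.83 × 6.37 × 15.5 = 81.95 ft³/s
w_5 = (61.0 − 28.9)/2 = 16.05 ft; q_5 = 1.01 × 5.72 × 16.05 = 92.72 ft³/s
w_6 = (67.6 − 51.7)/2 = 7.95 ft; q_6 = 0.86 × 3.22 × 7.95 = 22.02 ft³/s
w_7 = (67.6 − 61.0)/2 = 3.3 ft; q_7 = 0.62 × 1.38 × 3.3 = 2.823 ft³/s
Q = Σ qᵢ = 259.2 ft³/s

259 ft³/s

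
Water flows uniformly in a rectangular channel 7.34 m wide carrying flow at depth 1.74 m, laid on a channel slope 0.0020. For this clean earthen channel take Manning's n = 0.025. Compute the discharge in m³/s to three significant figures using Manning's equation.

A = b·y = 7.34 × 1.74 = 12.77 m²
P = b + 2y = 7.34 + 2×1.74 = 10.82 m
R = A/P = 12.77/10.82 = 1.180 m
Q = (1/n)·A·R^(2/3)·S^(1/2) = (1/0.025) × 12.77 × 1.180^(2/3) × 0.0020^(1/2) = 25.52 m³/s

25.5 m³/s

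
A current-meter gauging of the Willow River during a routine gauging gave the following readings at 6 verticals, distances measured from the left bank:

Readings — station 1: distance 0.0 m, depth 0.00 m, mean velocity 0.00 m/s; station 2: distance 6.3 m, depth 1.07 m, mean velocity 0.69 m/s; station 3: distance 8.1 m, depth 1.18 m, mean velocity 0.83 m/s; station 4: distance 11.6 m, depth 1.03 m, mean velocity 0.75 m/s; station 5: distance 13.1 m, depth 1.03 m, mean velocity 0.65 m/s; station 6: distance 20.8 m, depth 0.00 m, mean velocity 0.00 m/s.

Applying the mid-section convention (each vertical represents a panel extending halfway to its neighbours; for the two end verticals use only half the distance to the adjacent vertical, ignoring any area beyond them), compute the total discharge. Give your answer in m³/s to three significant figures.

w_2 = (8.1 − 0.0)/2 = 4.05 m; q_2 = 0.69 × 1.07 × 4.05 = 2.990 m³/s
w_3 = (11.6 − 6.3)/2 = 2.65 m; q_3 = 0.83 × 1.18 × 2.65 = 2.595 m³/s
w_4 = (13.1 − 8.1)/2 = 2.5 m; q_4 = 0.75 × 1.03 × 2.5 = 1.931 m³/s
w_5 = (20.8 − 11.6)/2 = 4.6 m; q_5 = 0.65 × 1.03 × 4.6 = 3.080 m³/s
Stations 1, 6 contribute zero (depth or velocity is 0).
Q = Σ qᵢ = 10.60 m³/s

10.6 m³/s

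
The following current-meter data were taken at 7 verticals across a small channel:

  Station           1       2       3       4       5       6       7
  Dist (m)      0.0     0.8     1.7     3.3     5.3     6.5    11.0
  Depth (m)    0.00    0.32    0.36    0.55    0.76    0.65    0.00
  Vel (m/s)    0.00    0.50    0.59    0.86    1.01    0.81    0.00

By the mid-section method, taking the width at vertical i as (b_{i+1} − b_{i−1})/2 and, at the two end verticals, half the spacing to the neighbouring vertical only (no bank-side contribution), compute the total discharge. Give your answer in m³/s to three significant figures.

w_2 = (1.7 − 0.0)/2 = 0.85 m; q_2 = 0.50 × 0.32 × 0.85 = 0.1360 m³/s
w_3 = (3.3 − 0.8)/2 = 1.25 m; q_3 = 0.59 × 0.36 × 1.25 = 0.2655 m³/s
w_4 = (5.3 − 1.7)/2 = 1.8 m; q_4 = 0.86 × 0.55 × 1.8 = 0.8514 m³/s
w_5 = (6.5 − 3.3)/2 = 1.6 m; q_5 = 1.01 × 0.76 × 1.6 = 1.228 m³/s
w_6 = (11.0 − 5.3)/2 = 2.85 m; q_6 = 0.81 × 0.65 × 2.85 = 1.501 m³/s
Stations 1, 7 contribute zero (depth or velocity is 0).
Q = Σ qᵢ = 3.982 m³/s

3.98 m³/s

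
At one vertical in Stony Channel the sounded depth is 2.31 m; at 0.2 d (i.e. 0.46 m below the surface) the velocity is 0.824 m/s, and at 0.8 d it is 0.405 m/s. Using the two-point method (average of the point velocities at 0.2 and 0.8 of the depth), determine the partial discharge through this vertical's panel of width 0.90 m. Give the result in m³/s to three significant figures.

v̄ = (0.824 + 0.405) / 2 = 0.6145 m/s
q = v̄ × d × w = 0.6145 × 2.31 × 0.90 = 1.278 m³/s

1.28 m³/s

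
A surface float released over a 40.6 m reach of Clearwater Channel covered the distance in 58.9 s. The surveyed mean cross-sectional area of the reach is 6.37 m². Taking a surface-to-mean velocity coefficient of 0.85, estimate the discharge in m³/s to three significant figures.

3.73 m³/s

v_surface = L / t̄ = 40.6 / 58.9 = 0.6893 m/s
v_mean = 0.85 × 0.6893 = 0.5859 m/s
Q = A × v_mean = 6.37 × 0.5859 = 3.732 m³/s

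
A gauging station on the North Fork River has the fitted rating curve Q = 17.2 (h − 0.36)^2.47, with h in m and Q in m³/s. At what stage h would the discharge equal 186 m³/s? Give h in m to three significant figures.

2.98 m

h − h₀ = (Q/C)^(1/b) = (186/17.2)^(1/2.47) = 2.622 m
h = 0.36 + 2.622 = 2.982 m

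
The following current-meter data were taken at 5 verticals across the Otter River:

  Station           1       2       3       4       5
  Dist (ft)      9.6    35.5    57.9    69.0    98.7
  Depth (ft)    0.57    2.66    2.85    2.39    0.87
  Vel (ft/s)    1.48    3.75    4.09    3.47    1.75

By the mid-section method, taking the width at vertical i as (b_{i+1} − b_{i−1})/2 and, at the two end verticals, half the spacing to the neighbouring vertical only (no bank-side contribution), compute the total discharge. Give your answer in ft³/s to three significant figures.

639 ft³/s

w_1 = (35.5 − 9.6)/2 = 12.95 ft; q_1 = 1.48 × 0.57 × 12.95 = 10.92 ft³/s
w_2 = (57.9 − 9.6)/2 = 24.15 ft; q_2 = 3.75 × 2.66 × 24.15 = 240.9 ft³/s
w_3 = (69.0 − 35.5)/2 = 16.75 ft; q_3 = 4.09 × 2.85 × 16.75 = 195.2 ft³/s
w_4 = (98.7 − 57.9)/2 = 20.4 ft; q_4 = 3.47 × 2.39 × 20.4 = 169.2 ft³/s
w_5 = (98.7 − 69.0)/2 = 14.85 ft; q_5 = 1.75 × 0.87 × 14.85 = 22.61 ft³/s
Q = Σ qᵢ = 638.9 ft³/s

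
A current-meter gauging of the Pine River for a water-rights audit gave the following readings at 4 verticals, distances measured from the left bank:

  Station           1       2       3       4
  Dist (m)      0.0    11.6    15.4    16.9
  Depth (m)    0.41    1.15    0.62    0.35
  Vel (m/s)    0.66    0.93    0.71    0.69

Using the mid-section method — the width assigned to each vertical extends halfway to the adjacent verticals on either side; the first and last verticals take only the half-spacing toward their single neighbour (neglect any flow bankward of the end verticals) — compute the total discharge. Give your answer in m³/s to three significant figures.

11.2 m³/s

w_1 = (11.6 − 0.0)/2 = 5.8 m; q_1 = 0.66 × 0.41 × 5.8 = 1.569 m³/s
w_2 = (15.4 − 0.0)/2 = 7.7 m; q_2 = 0.93 × 1.15 × 7.7 = 8.235 m³/s
w_3 = (16.9 − 11.6)/2 = 2.65 m; q_3 = 0.71 × 0.62 × 2.65 = 1.167 m³/s
w_4 = (16.9 − 15.4)/2 = 0.75 m; q_4 = 0.69 × 0.35 × 0.75 = 0.1811 m³/s
Q = Σ qᵢ = 11.15 m³/s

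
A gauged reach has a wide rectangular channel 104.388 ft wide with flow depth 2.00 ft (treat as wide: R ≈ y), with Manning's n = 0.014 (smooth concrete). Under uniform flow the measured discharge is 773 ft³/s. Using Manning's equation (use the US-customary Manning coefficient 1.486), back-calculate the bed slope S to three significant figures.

0.000483

A = b·y = 104.388 × 2.00 = 208.8 ft²
Wide channel: R ≈ y = 2.00 ft
S = (Q·n / (1.486·A·R^(2/3)))² = (773×0.014 / (1.486×208.8×1.587))² = 0.0004829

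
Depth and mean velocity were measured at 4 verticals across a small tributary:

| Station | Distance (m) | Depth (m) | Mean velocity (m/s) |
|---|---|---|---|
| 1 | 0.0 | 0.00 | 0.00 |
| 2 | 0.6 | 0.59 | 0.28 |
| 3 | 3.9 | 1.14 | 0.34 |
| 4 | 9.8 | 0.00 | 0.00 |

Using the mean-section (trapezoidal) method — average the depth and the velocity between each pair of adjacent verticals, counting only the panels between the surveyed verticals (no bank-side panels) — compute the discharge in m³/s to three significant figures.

1.48 m³/s

Panel 1-2: Δb = 0.6 m, d̄ = (0.00+0.59)/2 = 0.295, v̄ = (0.00+0.28)/2 = 0.14 → q = 0.6×0.295×0.14 = 0.02478 m³/s
Panel 2-3: Δb = 3.3 m, d̄ = (0.59+1.14)/2 = 0.865, v̄ = (0.28+0.34)/2 = 0.31 → q = 3.3×0.865×0.31 = 0.8849 m³/s
Panel 3-4: Δb = 5.9 m, d̄ = (1.14+0.00)/2 = 0.57, v̄ = (0.34+0.00)/2 = 0.17 → q = 5.9×0.57×0.17 = 0.5717 m³/s
Q = Σ q = 1.481 m³/s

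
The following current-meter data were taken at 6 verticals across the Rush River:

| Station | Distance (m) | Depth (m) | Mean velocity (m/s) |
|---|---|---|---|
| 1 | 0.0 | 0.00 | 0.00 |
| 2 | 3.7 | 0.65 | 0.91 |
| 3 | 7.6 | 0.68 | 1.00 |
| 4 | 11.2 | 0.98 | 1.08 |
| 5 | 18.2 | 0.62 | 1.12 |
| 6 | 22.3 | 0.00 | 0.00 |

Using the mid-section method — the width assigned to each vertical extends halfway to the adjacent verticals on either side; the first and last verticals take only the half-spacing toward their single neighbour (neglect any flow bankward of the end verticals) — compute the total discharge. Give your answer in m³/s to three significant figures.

14.3 m³/s

w_2 = (7.6 − 0.0)/2 = 3.8 m; q_2 = 0.91 × 0.65 × 3.8 = 2.248 m³/s
w_3 = (11.2 − 3.7)/2 = 3.75 m; q_3 = 1.00 × 0.68 × 3.75 = 2.550 m³/s
w_4 = (18.2 − 7.6)/2 = 5.3 m; q_4 = 1.08 × 0.98 × 5.3 = 5.610 m³/s
w_5 = (22.3 − 11.2)/2 = 5.55 m; q_5 = 1.12 × 0.62 × 5.55 = 3.854 m³/s
Stations 1, 6 contribute zero (depth or velocity is 0).
Q = Σ qᵢ = 14.26 m³/s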